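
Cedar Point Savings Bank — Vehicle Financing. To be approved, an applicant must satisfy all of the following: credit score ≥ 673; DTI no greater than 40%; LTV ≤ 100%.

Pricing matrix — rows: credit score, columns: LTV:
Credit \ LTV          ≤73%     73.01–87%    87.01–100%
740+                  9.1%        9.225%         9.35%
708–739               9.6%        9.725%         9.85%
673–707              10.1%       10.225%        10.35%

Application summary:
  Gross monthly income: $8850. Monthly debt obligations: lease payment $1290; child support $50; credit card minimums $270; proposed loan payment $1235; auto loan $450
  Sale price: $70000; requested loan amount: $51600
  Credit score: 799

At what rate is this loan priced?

Credit score 799 ≥ 673; Total monthly debts = (1,290 + 50 + 270 + 1,235 + 450) = 3,295. Debt-to-income = 3,295/8,850 = 37.2% — meets 40% limit
LTV: 51,600 ÷ 70,000 = 73.7%, within 100% cap
Credit 799 → row 740+; LTV 73.7% → column 73.01–87%. Grid cell → 9.225%.

9.225%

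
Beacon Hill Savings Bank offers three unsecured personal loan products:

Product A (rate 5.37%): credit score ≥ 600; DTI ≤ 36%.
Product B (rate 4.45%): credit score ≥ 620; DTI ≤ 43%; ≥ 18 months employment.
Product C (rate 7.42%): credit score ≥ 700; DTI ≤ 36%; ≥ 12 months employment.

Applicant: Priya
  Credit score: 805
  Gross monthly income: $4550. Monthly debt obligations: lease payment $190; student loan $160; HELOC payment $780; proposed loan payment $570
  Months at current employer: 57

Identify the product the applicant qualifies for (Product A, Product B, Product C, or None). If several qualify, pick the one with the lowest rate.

Total debts = (190 + 160 + 780 + 570) = 1,700; DTI = 1,700/4,550 = 37.4%.
Product A: score 805 ≥ 600; DTI 37.4% > 36% → does not qualify.
Product B: score 805 ≥ 620; DTI 37.4% ≤ 43%; employment 57 ≥ 18 mo → qualifies.
Product C: score 805 ≥ 700; DTI 37.4% > 36%; employment 57 ≥ 12 mo → does not qualify.

Product B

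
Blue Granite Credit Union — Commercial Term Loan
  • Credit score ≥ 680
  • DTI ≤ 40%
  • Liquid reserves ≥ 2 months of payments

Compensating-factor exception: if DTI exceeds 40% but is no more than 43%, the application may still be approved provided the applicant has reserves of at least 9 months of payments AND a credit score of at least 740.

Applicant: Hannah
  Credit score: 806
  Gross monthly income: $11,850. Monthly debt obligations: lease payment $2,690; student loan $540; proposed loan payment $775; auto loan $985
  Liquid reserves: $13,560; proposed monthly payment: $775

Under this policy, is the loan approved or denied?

Credit score 806 ≥ 680 (meets base)
Total debts = (2,690 + 540 + 775 + 985) = 4,990. DTI = 4,990/11,850 = 42.1% > 40% — standard DTI limit exceeded.
Reserves = 13,560/775 = 17.5 months ≥ 2
DTI 42.1% is within the 40%–43% exception band; checking compensating factors.
Reserves 17.5 ≥ 9 months; credit score 806 ≥ 740.
Both override conditions satisfied; DTI exception granted.

Approved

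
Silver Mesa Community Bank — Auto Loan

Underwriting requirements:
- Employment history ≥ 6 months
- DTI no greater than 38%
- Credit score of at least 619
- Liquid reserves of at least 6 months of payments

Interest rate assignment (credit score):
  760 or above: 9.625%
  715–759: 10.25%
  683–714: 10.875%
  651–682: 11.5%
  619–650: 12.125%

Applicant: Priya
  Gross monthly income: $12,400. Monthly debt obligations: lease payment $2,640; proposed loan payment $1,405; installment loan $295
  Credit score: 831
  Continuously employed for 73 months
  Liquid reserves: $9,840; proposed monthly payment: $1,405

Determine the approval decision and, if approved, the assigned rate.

Credit score 831 ≥ 619 (meets minimum)
Employment 73 ≥ 6 months
Total monthly debts = (2,640 + 1,405 + 295) = 4,340. DTI: 4,340 ÷ 12,400 = 35%, within the 38% cap
Reserves = 9,840/1,405 = 7.0 months ≥ 6
All requirements met. Score 831 falls in the 760 or above tier → 9.625%.

Approved at 9.625%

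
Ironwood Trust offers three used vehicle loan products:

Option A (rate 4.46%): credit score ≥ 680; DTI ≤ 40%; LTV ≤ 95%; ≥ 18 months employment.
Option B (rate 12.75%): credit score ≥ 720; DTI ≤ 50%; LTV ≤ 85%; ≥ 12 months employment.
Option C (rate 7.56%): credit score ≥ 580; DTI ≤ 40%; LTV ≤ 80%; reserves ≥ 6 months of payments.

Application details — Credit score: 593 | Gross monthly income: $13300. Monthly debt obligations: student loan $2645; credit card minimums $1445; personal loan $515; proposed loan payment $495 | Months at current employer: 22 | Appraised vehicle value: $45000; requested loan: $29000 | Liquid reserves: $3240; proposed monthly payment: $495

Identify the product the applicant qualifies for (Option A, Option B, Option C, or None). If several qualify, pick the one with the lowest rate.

Total debts = (2,645 + 1,445 + 515 + 495) = 5,100; DTI = 5,100/13,300 = 38.3%.
LTV = 29,000/45,000 = 64.4%.
Reserves = 3,240/495 = 6.5 months.
Option A: score 593 < 680; DTI 38.3% ≤ 40%; LTV 64.4% ≤ 95%; employment 22 ≥ 18 mo → does not qualify.
Option B: score 593 < 720; DTI 38.3% ≤ 50%; LTV 64.4% ≤ 85%; employment 22 ≥ 12 mo → does not qualify.
Option C: score 593 ≥ 580; DTI 38.3% ≤ 40%; LTV 64.4% ≤ 80%; reserves 6.5 ≥ 6 mo → qualifies.

Option C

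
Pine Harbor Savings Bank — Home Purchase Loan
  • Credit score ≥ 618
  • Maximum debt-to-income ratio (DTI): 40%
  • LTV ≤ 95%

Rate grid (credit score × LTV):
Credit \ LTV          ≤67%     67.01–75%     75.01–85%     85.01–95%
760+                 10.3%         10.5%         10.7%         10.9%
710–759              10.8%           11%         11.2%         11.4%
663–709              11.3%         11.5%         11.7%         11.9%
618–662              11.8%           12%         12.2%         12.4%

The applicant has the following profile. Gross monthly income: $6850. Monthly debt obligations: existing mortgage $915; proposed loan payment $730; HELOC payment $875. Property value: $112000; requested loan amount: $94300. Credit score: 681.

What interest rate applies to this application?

Credit score 681 ≥ 618; Total monthly debts = (915 + 730 + 875) = 2,520. DTI: 2,520 ÷ 6,850 = 36.8%, within the 40% cap
Loan-to-value = 94,300/112,000 = 84.2% — pass (95% max)
Row: 681 falls in 663–709. Column: 84.2% falls in 75.01–85%. Rate = 11.7%.

11.7%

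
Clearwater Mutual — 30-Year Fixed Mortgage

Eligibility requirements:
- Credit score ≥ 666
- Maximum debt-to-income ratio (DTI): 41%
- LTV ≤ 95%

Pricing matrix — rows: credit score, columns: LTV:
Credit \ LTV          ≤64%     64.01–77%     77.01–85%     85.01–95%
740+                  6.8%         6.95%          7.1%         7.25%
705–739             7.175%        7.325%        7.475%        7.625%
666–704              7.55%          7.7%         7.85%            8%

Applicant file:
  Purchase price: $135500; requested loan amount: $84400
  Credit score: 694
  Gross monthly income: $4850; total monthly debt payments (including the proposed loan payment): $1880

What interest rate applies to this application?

Credit score 694 ≥ 666; DTI = 1,880/4,850 = 38.8% ≤ 41%
LTV: 84,400 ÷ 135,500 = 62.3%, within 95% cap
Score 694 is in the 666–704 band; LTV 62.3% is in the ≤64% band → 7.55%.

7.55%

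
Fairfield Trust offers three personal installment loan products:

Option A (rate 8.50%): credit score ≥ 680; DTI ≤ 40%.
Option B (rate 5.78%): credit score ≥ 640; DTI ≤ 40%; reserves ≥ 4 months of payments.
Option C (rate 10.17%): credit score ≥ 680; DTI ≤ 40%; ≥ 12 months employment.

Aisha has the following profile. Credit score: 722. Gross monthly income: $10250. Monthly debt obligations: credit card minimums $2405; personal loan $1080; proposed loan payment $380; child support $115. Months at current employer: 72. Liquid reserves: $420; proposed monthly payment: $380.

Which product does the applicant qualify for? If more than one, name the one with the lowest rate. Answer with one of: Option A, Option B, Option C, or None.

Option A

Total debts = (2,405 + 1,080 + 380 + 115) = 3,980; DTI = 3,980/10,250 = 38.8%.
Reserves = 420/380 = 1.1 months.
Option A: score 722 ≥ 680; DTI 38.8% ≤ 40% → qualifies.
Option B: score 722 ≥ 640; DTI 38.8% ≤ 40%; reserves 1.1 < 4 mo → does not qualify.
Option C: score 722 ≥ 680; DTI 38.8% ≤ 40%; employment 72 ≥ 12 mo → qualifies.
Qualifying: Option A, Option C. Lowest rate is 8.50% → Option A.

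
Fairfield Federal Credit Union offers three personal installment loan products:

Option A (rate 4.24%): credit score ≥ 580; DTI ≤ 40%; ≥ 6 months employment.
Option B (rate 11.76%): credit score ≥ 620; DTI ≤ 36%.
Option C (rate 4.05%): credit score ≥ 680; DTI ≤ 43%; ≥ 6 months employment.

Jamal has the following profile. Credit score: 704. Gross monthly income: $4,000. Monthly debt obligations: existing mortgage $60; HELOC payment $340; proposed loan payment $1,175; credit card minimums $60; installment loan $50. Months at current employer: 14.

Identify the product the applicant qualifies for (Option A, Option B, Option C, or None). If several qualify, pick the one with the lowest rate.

Option C

Total debts = (60 + 340 + 1,175 + 60 + 50) = 1,685; DTI = 1,685/4,000 = 42.1%.
Option A: score 704 ≥ 580; DTI 42.1% > 40%; employment 14 ≥ 6 mo → does not qualify.
Option B: score 704 ≥ 620; DTI 42.1% > 36% → does not qualify.
Option C: score 704 ≥ 680; DTI 42.1% ≤ 43%; employment 14 ≥ 6 mo → qualifies.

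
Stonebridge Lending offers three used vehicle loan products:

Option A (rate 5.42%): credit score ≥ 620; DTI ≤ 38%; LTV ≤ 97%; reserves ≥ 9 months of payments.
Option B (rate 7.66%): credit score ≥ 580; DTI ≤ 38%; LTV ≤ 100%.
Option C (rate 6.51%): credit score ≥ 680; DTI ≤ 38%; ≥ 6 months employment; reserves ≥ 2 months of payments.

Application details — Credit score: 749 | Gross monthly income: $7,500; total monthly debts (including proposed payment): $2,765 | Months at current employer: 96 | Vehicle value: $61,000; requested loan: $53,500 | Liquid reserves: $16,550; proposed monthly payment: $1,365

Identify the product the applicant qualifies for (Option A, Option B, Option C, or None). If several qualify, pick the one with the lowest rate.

DTI = 2,765/7,500 = 36.9%.
LTV = 53,500/61,000 = 87.7%.
Reserves = 16,550/1,365 = 12.1 months.
Option A: score 749 ≥ 620; DTI 36.9% ≤ 38%; LTV 87.7% ≤ 97%; reserves 12.1 ≥ 9 mo → qualifies.
Option B: score 749 ≥ 580; DTI 36.9% ≤ 38%; LTV 87.7% ≤ 100% → qualifies.
Option C: score 749 ≥ 680; DTI 36.9% ≤ 38%; employment 96 ≥ 6 mo; reserves 12.1 ≥ 2 mo → qualifies.
Qualifying: Option A, Option B, Option C. Lowest rate is 5.42% → Option A.

Option A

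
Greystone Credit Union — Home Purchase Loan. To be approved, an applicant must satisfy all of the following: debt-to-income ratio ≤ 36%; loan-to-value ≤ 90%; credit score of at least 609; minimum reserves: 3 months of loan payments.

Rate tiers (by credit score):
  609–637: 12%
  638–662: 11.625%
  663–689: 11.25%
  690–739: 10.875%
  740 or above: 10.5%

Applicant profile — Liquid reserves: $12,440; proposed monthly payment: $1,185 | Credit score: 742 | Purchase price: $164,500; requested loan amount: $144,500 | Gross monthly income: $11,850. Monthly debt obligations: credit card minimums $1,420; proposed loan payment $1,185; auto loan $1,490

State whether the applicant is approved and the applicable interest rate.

Credit score 742 ≥ 609 (meets minimum)
Reserves: 12,440 ÷ 1,185 = 10.5 months (meets 3-month minimum)
Total monthly debts = (1,420 + 1,185 + 1,490) = 4,095. DTI = 4,095/11,850 = 34.6% ≤ 36%
LTV = 144,500/164,500 = 87.8% ≤ 90%
All requirements met. Score 742 falls in the 740 or above tier → 10.5%.

Approved at 10.5%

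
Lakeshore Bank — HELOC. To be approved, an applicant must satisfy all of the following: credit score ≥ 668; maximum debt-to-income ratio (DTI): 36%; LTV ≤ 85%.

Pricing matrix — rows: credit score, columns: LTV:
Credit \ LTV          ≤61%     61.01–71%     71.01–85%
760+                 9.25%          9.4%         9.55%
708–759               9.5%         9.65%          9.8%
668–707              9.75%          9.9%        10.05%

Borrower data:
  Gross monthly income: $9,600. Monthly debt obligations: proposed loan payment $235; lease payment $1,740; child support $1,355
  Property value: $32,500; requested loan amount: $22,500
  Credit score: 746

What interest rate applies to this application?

9.65%

Credit score 746 ≥ 668; Total monthly debts = (235 + 1,740 + 1,355) = 3,330. DTI: 3,330 ÷ 9,600 = 34.7%, within the 36% cap
LTV: 22,500 ÷ 32,500 = 69.2%, within 85% cap
Credit 746 → row 708–759; LTV 69.2% → column 61.01–71%. Grid cell → 9.65%.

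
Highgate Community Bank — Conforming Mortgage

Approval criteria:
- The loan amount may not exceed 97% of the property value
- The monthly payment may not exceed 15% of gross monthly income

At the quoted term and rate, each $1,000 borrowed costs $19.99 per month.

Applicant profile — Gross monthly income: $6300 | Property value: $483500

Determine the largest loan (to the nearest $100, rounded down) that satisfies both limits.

$47,200

Payment cap: 15% × $6,300 = $945/month.
At $19.99 per $1,000, that supports 945/19.99 × 1,000 ≈ $47,273 → $47,200.
LTV cap: 97% × $483,500 = $468,995 → $468,900.
Binding constraint: payment-to-income.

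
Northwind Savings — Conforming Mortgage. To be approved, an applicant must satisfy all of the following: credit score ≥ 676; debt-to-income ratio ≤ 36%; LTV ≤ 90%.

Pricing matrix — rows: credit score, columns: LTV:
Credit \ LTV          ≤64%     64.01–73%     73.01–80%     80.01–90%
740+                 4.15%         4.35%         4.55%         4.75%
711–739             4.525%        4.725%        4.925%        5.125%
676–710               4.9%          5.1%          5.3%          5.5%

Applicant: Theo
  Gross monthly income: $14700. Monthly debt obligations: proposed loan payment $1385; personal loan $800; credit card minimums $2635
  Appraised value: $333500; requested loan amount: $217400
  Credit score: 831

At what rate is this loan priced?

Credit score 831 ≥ 676; Total monthly debts = (1,385 + 800 + 2,635) = 4,820. DTI = 4,820/14,700 = 32.8% ≤ 36%
LTV: 217,400 ÷ 333,500 = 65.2%, within 90% cap
Row: 831 falls in 740+. Column: 65.2% falls in 64.01–73%. Rate = 4.35%.

4.35%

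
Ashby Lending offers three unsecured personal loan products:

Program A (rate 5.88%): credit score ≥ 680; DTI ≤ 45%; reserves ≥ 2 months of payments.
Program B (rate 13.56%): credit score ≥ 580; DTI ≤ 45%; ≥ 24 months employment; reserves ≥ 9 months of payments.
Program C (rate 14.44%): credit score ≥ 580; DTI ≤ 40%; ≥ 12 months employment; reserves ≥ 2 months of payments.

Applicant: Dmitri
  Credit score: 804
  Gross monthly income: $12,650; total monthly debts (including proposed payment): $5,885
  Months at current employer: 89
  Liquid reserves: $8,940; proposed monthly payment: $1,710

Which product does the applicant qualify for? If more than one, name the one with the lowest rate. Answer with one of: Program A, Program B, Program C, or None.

DTI = 5,885/12,650 = 46.5%.
Reserves = 8,940/1,710 = 5.2 months.
Program A: score 804 ≥ 680; DTI 46.5% > 45%; reserves 5.2 ≥ 2 mo → does not qualify.
Program B: score 804 ≥ 580; DTI 46.5% > 45%; employment 89 ≥ 24 mo; reserves 5.2 < 9 mo → does not qualify.
Program C: score 804 ≥ 580; DTI 46.5% > 40%; employment 89 ≥ 12 mo; reserves 5.2 ≥ 2 mo → does not qualify.

None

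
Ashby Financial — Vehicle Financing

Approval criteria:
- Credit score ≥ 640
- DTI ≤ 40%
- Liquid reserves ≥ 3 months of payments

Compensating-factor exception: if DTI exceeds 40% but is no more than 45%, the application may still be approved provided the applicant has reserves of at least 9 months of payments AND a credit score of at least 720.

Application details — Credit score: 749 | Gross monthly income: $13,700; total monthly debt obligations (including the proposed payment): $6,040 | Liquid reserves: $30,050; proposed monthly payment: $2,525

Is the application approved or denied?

Approved

Credit score 749 ≥ 640 (meets base)
DTI = 6,040/13,700 = 44.1% > 40% — standard DTI limit exceeded.
Liquid reserves cover 30,050/2,525 = 11.9 months — ≥ 3 required
DTI 44.1% is within the 40%–45% exception band; checking compensating factors.
Override check — reserves: 11.9 mo (ok); score: 749 (ok).
Both override conditions satisfied; DTI exception granted.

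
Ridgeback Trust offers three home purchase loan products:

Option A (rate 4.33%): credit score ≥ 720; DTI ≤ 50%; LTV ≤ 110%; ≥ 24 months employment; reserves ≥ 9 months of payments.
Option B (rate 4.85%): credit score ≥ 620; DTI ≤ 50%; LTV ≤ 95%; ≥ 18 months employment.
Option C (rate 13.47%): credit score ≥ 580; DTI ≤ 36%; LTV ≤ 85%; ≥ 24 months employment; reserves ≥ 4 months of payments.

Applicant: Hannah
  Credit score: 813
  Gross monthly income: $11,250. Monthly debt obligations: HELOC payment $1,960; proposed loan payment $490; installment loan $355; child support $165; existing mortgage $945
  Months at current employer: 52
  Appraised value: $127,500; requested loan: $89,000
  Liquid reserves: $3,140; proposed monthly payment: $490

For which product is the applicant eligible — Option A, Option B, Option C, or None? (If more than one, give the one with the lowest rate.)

Total debts = (1,960 + 490 + 355 + 165 + 945) = 3,915; DTI = 3,915/11,250 = 34.8%.
LTV = 89,000/127,500 = 69.8%.
Reserves = 3,140/490 = 6.4 months.
Option A: score 813 ≥ 720; DTI 34.8% ≤ 50%; LTV 69.8% ≤ 110%; employment 52 ≥ 24 mo; reserves 6.4 < 9 mo → does not qualify.
Option B: score 813 ≥ 620; DTI 34.8% ≤ 50%; LTV 69.8% ≤ 95%; employment 52 ≥ 18 mo → qualifies.
Option C: score 813 ≥ 580; DTI 34.8% ≤ 36%; LTV 69.8% ≤ 85%; employment 52 ≥ 24 mo; reserves 6.4 ≥ 4 mo → qualifies.
Qualifying: Option B, Option C. Lowest rate is 4.85% → Option B.

Option B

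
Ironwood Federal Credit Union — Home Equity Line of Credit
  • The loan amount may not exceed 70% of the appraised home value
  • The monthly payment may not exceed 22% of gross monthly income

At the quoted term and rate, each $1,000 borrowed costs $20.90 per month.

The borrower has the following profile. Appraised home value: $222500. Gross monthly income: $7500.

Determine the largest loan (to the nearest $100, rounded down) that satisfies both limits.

$78,900

Payment cap: 22% × $7,500 = $1,650/month.
At $20.90 per $1,000, that supports 1,650/20.90 × 1,000 ≈ $78,947 → $78,900.
LTV cap: 70% × $222,500 = $155,750 → $155,700.
Binding constraint: payment-to-income.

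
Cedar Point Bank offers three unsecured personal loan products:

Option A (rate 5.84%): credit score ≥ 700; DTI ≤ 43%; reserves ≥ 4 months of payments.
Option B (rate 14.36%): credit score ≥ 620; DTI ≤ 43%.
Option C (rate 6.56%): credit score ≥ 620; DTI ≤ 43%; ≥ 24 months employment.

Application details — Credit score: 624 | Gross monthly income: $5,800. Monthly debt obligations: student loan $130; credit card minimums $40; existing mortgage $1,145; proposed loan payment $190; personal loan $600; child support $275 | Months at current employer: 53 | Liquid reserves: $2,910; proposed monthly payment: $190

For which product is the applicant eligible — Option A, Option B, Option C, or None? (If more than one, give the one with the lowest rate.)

Option C

Total debts = (130 + 40 + 1,145 + 190 + 600 + 275) = 2,380; DTI = 2,380/5,800 = 41%.
Reserves = 2,910/190 = 15.3 months.
Option A: score 624 < 700; DTI 41% ≤ 43%; reserves 15.3 ≥ 4 mo → does not qualify.
Option B: score 624 ≥ 620; DTI 41% ≤ 43% → qualifies.
Option C: score 624 ≥ 620; DTI 41% ≤ 43%; employment 53 ≥ 24 mo → qualifies.
Qualifying: Option B, Option C. Lowest rate is 6.56% → Option C.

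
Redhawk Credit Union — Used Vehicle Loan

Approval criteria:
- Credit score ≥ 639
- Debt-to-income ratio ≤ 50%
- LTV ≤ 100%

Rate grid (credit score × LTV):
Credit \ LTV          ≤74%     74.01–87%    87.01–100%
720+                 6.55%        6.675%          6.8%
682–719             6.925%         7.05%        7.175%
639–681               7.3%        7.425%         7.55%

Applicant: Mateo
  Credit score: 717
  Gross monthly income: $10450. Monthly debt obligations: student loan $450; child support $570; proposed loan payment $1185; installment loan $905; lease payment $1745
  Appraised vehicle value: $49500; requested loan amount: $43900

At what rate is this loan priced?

7.175%

Credit score 717 ≥ 639; Total monthly debts = (450 + 570 + 1,185 + 905 + 1,745) = 4,855. DTI: 4,855 ÷ 10,450 = 46.5%, within the 50% cap
Loan-to-value = 43,900/49,500 = 88.7% — pass (100% max)
Credit 717 → row 682–719; LTV 88.7% → column 87.01–100%. Grid cell → 7.175%.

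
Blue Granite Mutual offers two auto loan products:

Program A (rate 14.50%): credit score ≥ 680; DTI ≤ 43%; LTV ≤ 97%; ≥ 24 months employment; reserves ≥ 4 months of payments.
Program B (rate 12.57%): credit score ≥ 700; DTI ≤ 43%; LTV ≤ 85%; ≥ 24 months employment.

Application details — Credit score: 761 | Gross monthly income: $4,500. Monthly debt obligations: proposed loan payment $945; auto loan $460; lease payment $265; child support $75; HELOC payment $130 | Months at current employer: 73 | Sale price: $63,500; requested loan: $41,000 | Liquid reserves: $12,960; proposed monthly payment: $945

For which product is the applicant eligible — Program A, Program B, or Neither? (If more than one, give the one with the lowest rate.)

Program B

Total debts = (945 + 460 + 265 + 75 + 130) = 1,875; DTI = 1,875/4,500 = 41.7%.
LTV = 41,000/63,500 = 64.6%.
Reserves = 12,960/945 = 13.7 months.
Program A: score 761 ≥ 680; DTI 41.7% ≤ 43%; LTV 64.6% ≤ 97%; employment 73 ≥ 24 mo; reserves 13.7 ≥ 4 mo → qualifies.
Program B: score 761 ≥ 700; DTI 41.7% ≤ 43%; LTV 64.6% ≤ 85%; employment 73 ≥ 24 mo → qualifies.
Qualifying: Program A, Program B. Lowest rate is 12.57% → Program B.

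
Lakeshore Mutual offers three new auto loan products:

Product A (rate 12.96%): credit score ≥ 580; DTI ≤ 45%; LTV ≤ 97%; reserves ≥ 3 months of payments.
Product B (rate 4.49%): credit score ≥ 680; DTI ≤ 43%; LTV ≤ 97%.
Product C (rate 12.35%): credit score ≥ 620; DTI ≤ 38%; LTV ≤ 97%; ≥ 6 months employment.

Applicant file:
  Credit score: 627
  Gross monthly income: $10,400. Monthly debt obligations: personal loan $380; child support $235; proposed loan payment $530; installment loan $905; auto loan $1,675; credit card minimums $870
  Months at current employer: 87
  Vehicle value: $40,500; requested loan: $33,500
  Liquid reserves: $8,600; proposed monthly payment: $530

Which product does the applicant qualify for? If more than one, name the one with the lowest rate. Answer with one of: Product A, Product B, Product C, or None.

Product A

Total debts = (380 + 235 + 530 + 905 + 1,675 + 870) = 4,595; DTI = 4,595/10,400 = 44.2%.
LTV = 33,500/40,500 = 82.7%.
Reserves = 8,600/530 = 16.2 months.
Product A: score 627 ≥ 580; DTI 44.2% ≤ 45%; LTV 82.7% ≤ 97%; reserves 16.2 ≥ 3 mo → qualifies.
Product B: score 627 < 680; DTI 44.2% > 43%; LTV 82.7% ≤ 97% → does not qualify.
Product C: score 627 ≥ 620; DTI 44.2% > 38%; LTV 82.7% ≤ 97%; employment 87 ≥ 6 mo → does not qualify.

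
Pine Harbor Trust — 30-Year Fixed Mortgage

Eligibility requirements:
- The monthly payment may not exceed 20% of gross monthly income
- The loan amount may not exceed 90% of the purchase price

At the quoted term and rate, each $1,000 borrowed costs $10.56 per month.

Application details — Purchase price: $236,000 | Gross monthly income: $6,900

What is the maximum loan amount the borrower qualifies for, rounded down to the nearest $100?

$130,600

Payment cap: 20% × $6,900 = $1,380/month.
At $10.56 per $1,000, that supports 1,380/10.56 × 1,000 ≈ $130,681 → $130,600.
LTV cap: 90% × $236,000 = $212,400 → $212,400.
Binding constraint: payment-to-income.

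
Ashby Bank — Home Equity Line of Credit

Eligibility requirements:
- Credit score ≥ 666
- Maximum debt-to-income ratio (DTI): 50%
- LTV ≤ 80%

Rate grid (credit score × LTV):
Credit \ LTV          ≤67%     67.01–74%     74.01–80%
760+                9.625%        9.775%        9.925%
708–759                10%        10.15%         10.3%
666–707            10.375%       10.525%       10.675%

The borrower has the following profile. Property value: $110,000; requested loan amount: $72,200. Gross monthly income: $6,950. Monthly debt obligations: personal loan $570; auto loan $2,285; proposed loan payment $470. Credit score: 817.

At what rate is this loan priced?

9.625%

Credit score 817 ≥ 666; Total monthly debts = (570 + 2,285 + 470) = 3,325. Debt-to-income = 3,325/6,950 = 47.8% — meets 50% limit
LTV: 72,200 ÷ 110,000 = 65.6%, within 80% cap
Score 817 is in the 760+ band; LTV 65.6% is in the ≤67% band → 9.625%.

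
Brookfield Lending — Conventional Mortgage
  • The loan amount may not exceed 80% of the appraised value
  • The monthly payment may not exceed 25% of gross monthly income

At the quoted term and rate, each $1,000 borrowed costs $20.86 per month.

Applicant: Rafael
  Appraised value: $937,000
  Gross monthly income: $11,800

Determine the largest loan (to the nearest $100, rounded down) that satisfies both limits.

$141,400

Payment cap: 25% × $11,800 = $2,950/month.
At $20.86 per $1,000, that supports 2,950/20.86 × 1,000 ≈ $141,418 → $141,400.
LTV cap: 80% × $937,000 = $749,600 → $749,600.
Binding constraint: payment-to-income.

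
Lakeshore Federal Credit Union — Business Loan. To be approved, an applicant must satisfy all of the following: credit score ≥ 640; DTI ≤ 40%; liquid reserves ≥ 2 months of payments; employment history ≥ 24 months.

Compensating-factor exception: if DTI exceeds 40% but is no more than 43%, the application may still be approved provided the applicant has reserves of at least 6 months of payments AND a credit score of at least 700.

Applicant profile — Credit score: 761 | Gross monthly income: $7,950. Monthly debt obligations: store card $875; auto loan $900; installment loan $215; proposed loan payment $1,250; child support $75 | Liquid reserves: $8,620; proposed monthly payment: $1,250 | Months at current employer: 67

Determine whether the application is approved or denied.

Credit score 761 ≥ 640 (meets base)
Total debts = (875 + 900 + 215 + 1,250 + 75) = 3,315. DTI: 3,315 ÷ 7,950 = 41.7%, over the 40% base limit.
Liquid reserves cover 8,620/1,250 = 6.9 months — ≥ 2 required
Employment 67 ≥ 24 months
DTI 41.7% is within the 40%–43% exception band; checking compensating factors.
Reserves 6.9 ≥ 6 months; credit score 761 ≥ 700.
Both override conditions satisfied; DTI exception granted.

Approved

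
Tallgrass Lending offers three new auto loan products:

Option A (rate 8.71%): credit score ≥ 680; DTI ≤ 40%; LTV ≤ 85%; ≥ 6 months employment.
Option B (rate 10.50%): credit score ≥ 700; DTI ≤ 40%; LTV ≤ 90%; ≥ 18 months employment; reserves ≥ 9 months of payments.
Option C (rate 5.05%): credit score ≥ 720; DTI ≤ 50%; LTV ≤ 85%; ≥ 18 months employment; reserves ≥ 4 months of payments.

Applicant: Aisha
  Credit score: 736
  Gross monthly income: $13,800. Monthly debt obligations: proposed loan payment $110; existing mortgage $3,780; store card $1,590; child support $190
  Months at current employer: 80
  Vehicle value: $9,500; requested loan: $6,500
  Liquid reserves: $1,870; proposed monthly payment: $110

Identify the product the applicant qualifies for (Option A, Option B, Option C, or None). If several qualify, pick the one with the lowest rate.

Option C

Total debts = (110 + 3,780 + 1,590 + 190) = 5,670; DTI = 5,670/13,800 = 41.1%.
LTV = 6,500/9,500 = 68.4%.
Reserves = 1,870/110 = 17.0 months.
Option A: score 736 ≥ 680; DTI 41.1% > 40%; LTV 68.4% ≤ 85%; employment 80 ≥ 6 mo → does not qualify.
Option B: score 736 ≥ 700; DTI 41.1% > 40%; LTV 68.4% ≤ 90%; employment 80 ≥ 18 mo; reserves 17.0 ≥ 9 mo → does not qualify.
Option C: score 736 ≥ 720; DTI 41.1% ≤ 50%; LTV 68.4% ≤ 85%; employment 80 ≥ 18 mo; reserves 17.0 ≥ 4 mo → qualifies.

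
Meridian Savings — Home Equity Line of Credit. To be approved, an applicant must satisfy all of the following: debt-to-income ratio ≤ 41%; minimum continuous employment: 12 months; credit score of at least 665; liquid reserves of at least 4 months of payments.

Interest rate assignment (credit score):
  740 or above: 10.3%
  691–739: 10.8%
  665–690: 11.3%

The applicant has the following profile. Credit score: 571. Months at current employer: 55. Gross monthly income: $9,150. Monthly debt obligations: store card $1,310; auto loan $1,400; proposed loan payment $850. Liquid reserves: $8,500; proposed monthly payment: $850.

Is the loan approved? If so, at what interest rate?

Denied

Credit score 571 < 665 (below minimum)
Total monthly debts = (1,310 + 1,400 + 850) = 3,560. DTI: 3,560 ÷ 9,150 = 38.9%, within the 41% cap
Employment 55 ≥ 12 months
Liquid reserves cover 8,500/850 = 10.0 months — ≥ 4 required
Not all requirements met → denied.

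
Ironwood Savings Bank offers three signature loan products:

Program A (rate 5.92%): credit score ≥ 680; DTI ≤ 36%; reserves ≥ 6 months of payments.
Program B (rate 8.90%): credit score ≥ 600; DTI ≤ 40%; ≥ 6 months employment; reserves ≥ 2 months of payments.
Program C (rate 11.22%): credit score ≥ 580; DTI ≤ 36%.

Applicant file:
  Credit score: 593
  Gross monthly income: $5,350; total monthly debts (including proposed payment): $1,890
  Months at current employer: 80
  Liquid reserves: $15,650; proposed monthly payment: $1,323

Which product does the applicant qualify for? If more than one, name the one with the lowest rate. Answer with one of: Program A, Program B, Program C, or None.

DTI = 1,890/5,350 = 35.3%.
Reserves = 15,650/1,323 = 11.8 months.
Program A: score 593 < 680; DTI 35.3% ≤ 36%; reserves 11.8 ≥ 6 mo → does not qualify.
Program B: score 593 < 600; DTI 35.3% ≤ 40%; employment 80 ≥ 6 mo; reserves 11.8 ≥ 2 mo → does not qualify.
Program C: score 593 ≥ 580; DTI 35.3% ≤ 36% → qualifies.

Program C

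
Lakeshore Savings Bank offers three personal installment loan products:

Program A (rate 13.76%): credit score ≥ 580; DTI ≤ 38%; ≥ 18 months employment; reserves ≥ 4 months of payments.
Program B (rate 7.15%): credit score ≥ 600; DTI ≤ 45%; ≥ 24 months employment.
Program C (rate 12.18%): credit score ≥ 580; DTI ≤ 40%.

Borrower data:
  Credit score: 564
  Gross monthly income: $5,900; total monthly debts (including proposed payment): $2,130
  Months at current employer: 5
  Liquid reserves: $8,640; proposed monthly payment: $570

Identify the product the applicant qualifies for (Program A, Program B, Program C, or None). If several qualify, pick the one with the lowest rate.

DTI = 2,130/5,900 = 36.1%.
Reserves = 8,640/570 = 15.2 months.
Program A: score 564 < 580; DTI 36.1% ≤ 38%; employment 5 < 18 mo; reserves 15.2 ≥ 4 mo → does not qualify.
Program B: score 564 < 600; DTI 36.1% ≤ 45%; employment 5 < 24 mo → does not qualify.
Program C: score 564 < 580; DTI 36.1% ≤ 40% → does not qualify.

None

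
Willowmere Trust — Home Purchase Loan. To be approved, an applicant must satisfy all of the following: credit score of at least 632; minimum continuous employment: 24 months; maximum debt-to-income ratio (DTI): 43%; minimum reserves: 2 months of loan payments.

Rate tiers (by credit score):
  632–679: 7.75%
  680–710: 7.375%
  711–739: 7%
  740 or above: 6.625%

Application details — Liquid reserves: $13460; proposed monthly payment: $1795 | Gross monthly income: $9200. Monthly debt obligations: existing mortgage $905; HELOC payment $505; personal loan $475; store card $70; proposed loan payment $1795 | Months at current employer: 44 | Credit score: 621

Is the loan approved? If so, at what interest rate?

Credit score 621 < 632 (below minimum)
Reserves = 13,460/1,795 = 7.5 months ≥ 2
Employment 44 ≥ 24 months
Total monthly debts = (905 + 505 + 475 + 70 + 1,795) = 3,750. DTI = 3,750/9,200 = 40.8% ≤ 43%
Not all requirements met → denied.

Denied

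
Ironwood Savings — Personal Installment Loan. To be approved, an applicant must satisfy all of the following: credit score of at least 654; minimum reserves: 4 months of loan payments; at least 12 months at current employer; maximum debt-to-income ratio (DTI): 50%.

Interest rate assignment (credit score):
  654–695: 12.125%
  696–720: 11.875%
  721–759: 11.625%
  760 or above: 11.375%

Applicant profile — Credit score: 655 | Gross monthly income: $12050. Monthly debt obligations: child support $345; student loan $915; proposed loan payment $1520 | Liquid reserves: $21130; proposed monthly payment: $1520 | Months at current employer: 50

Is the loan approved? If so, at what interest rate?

Approved at 12.125%

Credit score 655 ≥ 654 (meets minimum)
Total monthly debts = (345 + 915 + 1,520) = 2,780. DTI = 2,780/12,050 = 23.1% ≤ 50%
Employment 50 ≥ 12 months
Liquid reserves cover 21,130/1,520 = 13.9 months — ≥ 4 required
All requirements met. Score 655 falls in the 654–695 tier → 12.125%.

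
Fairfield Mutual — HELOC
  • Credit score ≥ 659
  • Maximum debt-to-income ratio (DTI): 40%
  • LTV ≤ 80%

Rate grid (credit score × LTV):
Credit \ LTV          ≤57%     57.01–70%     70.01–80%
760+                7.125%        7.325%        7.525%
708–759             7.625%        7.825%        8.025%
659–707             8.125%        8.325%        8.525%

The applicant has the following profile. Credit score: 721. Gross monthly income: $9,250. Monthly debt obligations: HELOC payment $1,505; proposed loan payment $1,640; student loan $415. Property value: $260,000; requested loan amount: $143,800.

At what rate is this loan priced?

7.625%

Credit score 721 ≥ 659; Total monthly debts = (1,505 + 1,640 + 415) = 3,560. Debt-to-income = 3,560/9,250 = 38.5% — meets 40% limit
LTV = 143,800/260,000 = 55.3% ≤ 80%
Row: 721 falls in 708–759. Column: 55.3% falls in ≤57%. Rate = 7.625%.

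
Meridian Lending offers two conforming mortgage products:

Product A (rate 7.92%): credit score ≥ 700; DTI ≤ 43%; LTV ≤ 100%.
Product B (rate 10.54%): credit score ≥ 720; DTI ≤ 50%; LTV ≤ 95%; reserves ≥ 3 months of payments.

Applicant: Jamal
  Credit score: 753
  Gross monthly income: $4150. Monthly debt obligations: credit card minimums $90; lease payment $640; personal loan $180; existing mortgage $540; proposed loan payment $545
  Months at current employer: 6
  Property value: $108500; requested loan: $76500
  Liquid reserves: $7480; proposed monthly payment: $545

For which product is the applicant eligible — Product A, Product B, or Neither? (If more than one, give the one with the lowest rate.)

Product B

Total debts = (90 + 640 + 180 + 540 + 545) = 1,995; DTI = 1,995/4,150 = 48.1%.
LTV = 76,500/108,500 = 70.5%.
Reserves = 7,480/545 = 13.7 months.
Product A: score 753 ≥ 700; DTI 48.1% > 43%; LTV 70.5% ≤ 100% → does not qualify.
Product B: score 753 ≥ 720; DTI 48.1% ≤ 50%; LTV 70.5% ≤ 95%; reserves 13.7 ≥ 3 mo → qualifies.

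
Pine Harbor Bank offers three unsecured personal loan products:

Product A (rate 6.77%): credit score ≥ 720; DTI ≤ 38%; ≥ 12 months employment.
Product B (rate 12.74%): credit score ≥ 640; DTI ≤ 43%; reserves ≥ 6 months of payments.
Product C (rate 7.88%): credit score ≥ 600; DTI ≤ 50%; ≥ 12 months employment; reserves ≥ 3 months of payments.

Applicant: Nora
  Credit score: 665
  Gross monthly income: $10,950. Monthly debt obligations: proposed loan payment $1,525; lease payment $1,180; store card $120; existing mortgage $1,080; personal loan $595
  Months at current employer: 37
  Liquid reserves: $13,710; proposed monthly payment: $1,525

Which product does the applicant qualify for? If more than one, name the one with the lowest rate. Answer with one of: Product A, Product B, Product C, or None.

Product C

Total debts = (1,525 + 1,180 + 120 + 1,080 + 595) = 4,500; DTI = 4,500/10,950 = 41.1%.
Reserves = 13,710/1,525 = 9.0 months.
Product A: score 665 < 720; DTI 41.1% > 38%; employment 37 ≥ 12 mo → does not qualify.
Product B: score 665 ≥ 640; DTI 41.1% ≤ 43%; reserves 9.0 ≥ 6 mo → qualifies.
Product C: score 665 ≥ 600; DTI 41.1% ≤ 50%; employment 37 ≥ 12 mo; reserves 9.0 ≥ 3 mo → qualifies.
Qualifying: Product B, Product C. Lowest rate is 7.88% → Product C.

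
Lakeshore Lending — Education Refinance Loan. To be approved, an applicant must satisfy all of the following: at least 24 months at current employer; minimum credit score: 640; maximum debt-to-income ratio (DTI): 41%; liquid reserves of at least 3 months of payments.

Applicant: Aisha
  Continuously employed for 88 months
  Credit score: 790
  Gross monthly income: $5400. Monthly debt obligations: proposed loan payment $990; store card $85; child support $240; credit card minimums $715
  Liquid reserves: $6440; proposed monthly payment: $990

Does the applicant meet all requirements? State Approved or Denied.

Employment 88 ≥ 24 months
Credit score 790 ≥ 640 (meets)
Total monthly debts = (990 + 85 + 240 + 715) = 2,030. Debt-to-income = 2,030/5,400 = 37.6% — meets 41% limit
Reserves = 6,440/990 = 6.5 months ≥ 3
All criteria satisfied.

Approved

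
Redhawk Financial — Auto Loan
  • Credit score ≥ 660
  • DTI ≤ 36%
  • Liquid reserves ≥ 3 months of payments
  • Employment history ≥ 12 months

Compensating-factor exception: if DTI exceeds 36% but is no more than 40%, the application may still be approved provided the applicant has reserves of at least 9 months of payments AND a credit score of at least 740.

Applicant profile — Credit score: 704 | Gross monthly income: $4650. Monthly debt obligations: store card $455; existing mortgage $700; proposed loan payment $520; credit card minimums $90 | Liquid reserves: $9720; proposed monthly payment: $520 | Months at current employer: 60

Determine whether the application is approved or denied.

Credit score 704 ≥ 660 (meets base)
Total debts = (455 + 700 + 520 + 90) = 1,765. DTI = 1,765/4,650 = 38% > 36% — standard DTI limit exceeded.
Reserves = 9,720/520 = 18.7 months ≥ 3
Employment 60 ≥ 12 months
DTI 38% is within the 36%–40% exception band; checking compensating factors.
Override check — reserves: 18.7 mo (ok); score: 704 (below 740).
Compensating-factor requirement not fully met.

Denied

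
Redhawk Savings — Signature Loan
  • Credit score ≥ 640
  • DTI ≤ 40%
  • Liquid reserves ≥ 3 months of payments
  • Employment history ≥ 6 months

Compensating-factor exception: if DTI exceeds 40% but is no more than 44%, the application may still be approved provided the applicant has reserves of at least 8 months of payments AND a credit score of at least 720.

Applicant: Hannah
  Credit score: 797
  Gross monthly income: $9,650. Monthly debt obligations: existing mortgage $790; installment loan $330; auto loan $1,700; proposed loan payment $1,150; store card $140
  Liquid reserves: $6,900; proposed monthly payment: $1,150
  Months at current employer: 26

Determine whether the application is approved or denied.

Denied

Credit score 797 ≥ 640 (meets base)
Total debts = (790 + 330 + 1,700 + 1,150 + 140) = 4,110. DTI = 4,110/9,650 = 42.6% > 40% — standard DTI limit exceeded.
Reserves: 6,900 ÷ 1,150 = 6.0 months (meets 3-month minimum)
Employment 26 ≥ 6 months
42.6% falls in the override range (40%–44%), so the compensating-factor test applies.
Reserves 6.0 < 8 months; credit score 797 ≥ 720.
Compensating-factor requirement not fully met.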